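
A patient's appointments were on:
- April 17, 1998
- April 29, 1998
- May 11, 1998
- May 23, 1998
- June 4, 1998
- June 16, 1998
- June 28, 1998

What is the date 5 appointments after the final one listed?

August 27, 1998

Every event comes 12 days after the last (12, 12, 12, 12, 12, 12).
June 28, 1998 + 12 days = July 10, 1998.
July 10, 1998 + 12 days = July 22, 1998.
July 22, 1998 + 12 days = August 3, 1998.
August 3, 1998 + 12 days = August 15, 1998.
August 15, 1998 + 12 days = August 27, 1998.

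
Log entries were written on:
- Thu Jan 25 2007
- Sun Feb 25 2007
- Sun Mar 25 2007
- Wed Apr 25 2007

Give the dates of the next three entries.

Each date is the 25th; the gaps (31, 28, 31) track the month lengths.
The rule is the 25th of each month.
May 2007: Fri May 25 2007.
June 2007: Mon Jun 25 2007.
Next: July 2007 → Wed Jul 25 2007.

Fri May 25 2007, Mon Jun 25 2007, Wed Jul 25 2007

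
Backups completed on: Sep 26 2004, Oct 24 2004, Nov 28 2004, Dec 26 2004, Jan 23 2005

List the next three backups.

Feb 27 2005, Mar 27 2005, Apr 24 2005

These are Sundays at 28- or 35-day spacing (28, 35, 28, 28).
The pattern: 4th Sunday of the month.
4th Sunday of February 2005: Feb 27 2005.
March 2005 — 4th Sunday is Mar 27 2005.
4th Sunday of April 2005: Apr 24 2005.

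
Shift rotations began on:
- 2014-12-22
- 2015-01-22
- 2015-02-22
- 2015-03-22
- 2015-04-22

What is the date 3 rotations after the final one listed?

2015-07-22

The day-of-month is always 22 (31, 31, 28, 31 days between events).
So this recurs on the 22nd of each month.
Next: May 2015 → 2015-05-22.
June 2015: 2015-06-22.
Next: July 2015 → 2015-07-22.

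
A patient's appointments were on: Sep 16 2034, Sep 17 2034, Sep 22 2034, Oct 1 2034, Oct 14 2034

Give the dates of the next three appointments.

Oct 31 2034, Nov 21 2034, Dec 16 2034

Gaps: 1, 5, 9, 13 days — each gap is 4 larger than the previous one.
Next gap: 17 days. Oct 14 2034 + 17 days = Oct 31 2034.
Next gap: 21 days. Oct 31 2034 + 21 days = Nov 21 2034.
Next gap: 25 days. Nov 21 2034 + 25 days = Dec 16 2034.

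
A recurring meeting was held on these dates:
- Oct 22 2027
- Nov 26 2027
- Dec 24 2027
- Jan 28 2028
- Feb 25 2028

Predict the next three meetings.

Mar 24 2028, Apr 28 2028, May 26 2028

These are Fridays at 28- or 35-day spacing (35, 28, 35, 28).
The pattern: 4th Friday of the month.
March 2028 — 4th Friday is Mar 24 2028.
4th Friday of April 2028: Apr 28 2028.
4th Friday of May 2028: May 26 2028.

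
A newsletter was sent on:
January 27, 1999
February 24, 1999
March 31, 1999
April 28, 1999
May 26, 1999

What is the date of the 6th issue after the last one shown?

These are Wednesdays with 28, 35, 28, 28-day gaps.
Each is the final Wednesday of its month — March 31, 1999 is past the 28th, so '4th Wednesday' doesn't fit.
Last Wednesday of June 1999: June 30, 1999.
Last Wednesday of July 1999: July 28, 1999.
August 1999 ends with Wednesday August 25, 1999.
September 1999 ends with Wednesday September 29, 1999.
October 1999 ends with Wednesday October 27, 1999.
November 1999 ends with Wednesday November 24, 1999.

November 24, 1999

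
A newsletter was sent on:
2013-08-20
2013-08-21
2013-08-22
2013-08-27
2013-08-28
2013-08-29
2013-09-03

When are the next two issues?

Every event lands on a Tuesday or Wednesday or Thursday (gaps cycle 1, 1, 5, 1, 1, 5).
So the schedule is: every Tuesday, Wednesday and Thursday.
The following Wednesday is 2013-09-04.
Next Thursday: 2013-09-05.

2013-09-04, 2013-09-05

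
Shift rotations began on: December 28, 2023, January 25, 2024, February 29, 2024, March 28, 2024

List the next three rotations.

April 25, 2024; May 30, 2024; June 27, 2024

Every date is a Thursday; gaps 28, 35, 28 days.
Each is the last Thursday of its month (at least one falls on the 29th or later, ruling out '4th Thursday').
April 2024 ends with Thursday April 25, 2024.
May 2024 ends with Thursday May 30, 2024.
Last Thursday of June 2024: June 27, 2024.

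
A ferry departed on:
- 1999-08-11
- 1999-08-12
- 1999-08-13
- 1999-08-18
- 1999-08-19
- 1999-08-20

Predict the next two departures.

Every event lands on a Wednesday or Thursday or Friday (gaps cycle 1, 1, 5, 1, 1).
So the schedule is: every Wednesday, Thursday and Friday.
Next Wednesday: 1999-08-25.
The following Thursday is 1999-08-26.

1999-08-25, 1999-08-26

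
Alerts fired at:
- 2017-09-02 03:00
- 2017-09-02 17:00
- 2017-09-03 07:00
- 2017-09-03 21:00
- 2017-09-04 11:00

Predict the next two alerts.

The interval is a steady 14 hours (14, 14, 14, 14).
2017-09-04 11:00 + 14 h = 2017-09-05 01:00.
2017-09-05 01:00 + 14 h = 2017-09-05 15:00.

2017-09-05 01:00, 2017-09-05 15:00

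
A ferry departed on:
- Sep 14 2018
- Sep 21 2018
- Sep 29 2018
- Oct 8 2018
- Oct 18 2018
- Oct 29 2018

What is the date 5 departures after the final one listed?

Jan 7 2019

Gaps: 7, 8, 9, 10, 11 days — each gap is 1 larger than the previous one.
Next gap: 12 days. Oct 29 2018 + 12 days = Nov 10 2018.
Next gap: 13 days. Nov 10 2018 + 13 days = Nov 23 2018.
Next gap: 14 days. Nov 23 2018 + 14 days = Dec 7 2018.
Next gap: 15 days. Dec 7 2018 + 15 days = Dec 22 2018.
Next gap: 16 days. Dec 22 2018 + 16 days = Jan 7 2019.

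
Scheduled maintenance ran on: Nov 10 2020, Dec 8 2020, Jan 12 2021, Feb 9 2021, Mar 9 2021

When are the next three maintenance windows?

Apr 13 2021, May 11 2021, Jun 8 2021

All dates are Tuesdays, 28, 35, 28, 28 days apart.
Specifically, the 2nd Tuesday of each month.
2nd Tuesday of April 2021: Apr 13 2021.
May 2021 — 2nd Tuesday is May 11 2021.
2nd Tuesday of June 2021: Jun 8 2021.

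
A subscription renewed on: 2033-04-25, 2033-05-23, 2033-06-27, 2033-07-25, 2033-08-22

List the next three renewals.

These are Mondays at 28- or 35-day spacing (28, 35, 28, 28).
The pattern: 4th Monday of the month.
4th Monday of September 2033: 2033-09-26.
4th Monday of October 2033: 2033-10-24.
4th Monday of November 2033: 2033-11-28.

2033-09-26, 2033-10-24, 2033-11-28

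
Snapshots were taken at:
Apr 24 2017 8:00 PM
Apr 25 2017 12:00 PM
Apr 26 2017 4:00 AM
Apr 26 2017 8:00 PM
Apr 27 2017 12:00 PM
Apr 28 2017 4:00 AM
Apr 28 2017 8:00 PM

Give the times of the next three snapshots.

The interval is a steady 16 hours (16, 16, 16, 16, 16, 16).
Apr 28 2017 8:00 PM + 16 h = Apr 29 2017 12:00 PM.
Apr 29 2017 12:00 PM + 16 h = Apr 30 2017 4:00 AM.
Apr 30 2017 4:00 AM + 16 h = Apr 30 2017 8:00 PM.

Apr 29 2017 12:00 PM, Apr 30 2017 4:00 AM, Apr 30 2017 8:00 PM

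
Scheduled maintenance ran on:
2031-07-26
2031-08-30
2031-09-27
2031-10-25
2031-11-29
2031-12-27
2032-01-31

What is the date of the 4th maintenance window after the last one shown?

2032-05-29

Every date is a Saturday; gaps 35, 28, 28, 35, 28, 35 days.
Each is the last Saturday of its month (at least one falls on the 29th or later, ruling out '4th Saturday').
Last Saturday of February 2032: 2032-02-28.
Last Saturday of March 2032: 2032-03-27.
Last Saturday of April 2032: 2032-04-24.
May 2032 ends with Saturday 2032-05-29.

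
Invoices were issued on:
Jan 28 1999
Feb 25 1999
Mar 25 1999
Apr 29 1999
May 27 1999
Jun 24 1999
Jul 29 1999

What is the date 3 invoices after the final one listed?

Oct 28 1999

All Thursdays; the gaps (28, 28, 35, 28, 28, 35) vary with month length.
This is the last Thursday of each month.
August 1999 ends with Thursday Aug 26 1999.
September 1999 ends with Thursday Sep 30 1999.
Last Thursday of October 1999: Oct 28 1999.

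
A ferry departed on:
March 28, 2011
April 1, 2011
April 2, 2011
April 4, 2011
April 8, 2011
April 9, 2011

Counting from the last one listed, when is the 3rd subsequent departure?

April 16, 2011

Every event lands on a Monday or Friday or Saturday (gaps cycle 4, 1, 2, 4, 1).
So the schedule is: every Monday, Friday and Saturday.
Next Monday: April 11, 2011.
Next Friday: April 15, 2011.
Next Saturday: April 16, 2011.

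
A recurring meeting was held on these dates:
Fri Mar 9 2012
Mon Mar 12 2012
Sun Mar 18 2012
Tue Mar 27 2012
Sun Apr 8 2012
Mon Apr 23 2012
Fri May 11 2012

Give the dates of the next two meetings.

The spacing grows by 3 each time: 3, 6, 9, 12, 15, 18 days.
Next gap: 21 days. Fri May 11 2012 + 21 days = Fri Jun 1 2012.
Next gap: 24 days. Fri Jun 1 2012 + 24 days = Mon Jun 25 2012.

Fri Jun 1 2012, Mon Jun 25 2012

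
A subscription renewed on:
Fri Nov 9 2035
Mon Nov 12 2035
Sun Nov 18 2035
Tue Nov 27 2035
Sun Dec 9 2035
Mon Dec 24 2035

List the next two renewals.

Fri Jan 11 2036, Fri Feb 1 2036

Gaps: 3, 6, 9, 12, 15 days — each gap is 3 larger than the previous one.
Next gap: 18 days. Mon Dec 24 2035 + 18 days = Fri Jan 11 2036.
Next gap: 21 days. Fri Jan 11 2036 + 21 days = Fri Feb 1 2036.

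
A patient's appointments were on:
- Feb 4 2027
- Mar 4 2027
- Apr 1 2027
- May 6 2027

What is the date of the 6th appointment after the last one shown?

These are Thursdays at 28- or 35-day spacing (28, 28, 35).
The pattern: 1st Thursday of the month.
1st Thursday of June 2027: Jun 3 2027.
1st Thursday of July 2027: Jul 1 2027.
1st Thursday of August 2027: Aug 5 2027.
September 2027 — 1st Thursday is Sep 2 2027.
1st Thursday of October 2027: Oct 7 2027.
November 2027 — 1st Thursday is Nov 4 2027.

Nov 4 2027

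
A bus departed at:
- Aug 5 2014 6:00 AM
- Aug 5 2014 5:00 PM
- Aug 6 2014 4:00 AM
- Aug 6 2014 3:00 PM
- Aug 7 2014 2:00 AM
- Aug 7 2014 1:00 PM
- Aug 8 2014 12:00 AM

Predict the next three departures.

Aug 8 2014 11:00 AM, Aug 8 2014 10:00 PM, Aug 9 2014 9:00 AM

The interval is a steady 11 hours (11, 11, 11, 11, 11, 11).
Aug 8 2014 12:00 AM + 11 h = Aug 8 2014 11:00 AM.
Aug 8 2014 11:00 AM + 11 h = Aug 8 2014 10:00 PM.
Aug 8 2014 10:00 PM + 11 h = Aug 9 2014 9:00 AM.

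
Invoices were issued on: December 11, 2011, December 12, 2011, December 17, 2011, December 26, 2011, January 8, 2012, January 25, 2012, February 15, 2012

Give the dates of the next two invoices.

March 11, 2012; April 9, 2012

Intervals are 1, 5, 9, 13, 17, 21 days — an arithmetic progression with common difference 4.
Next gap: 25 days. February 15, 2012 + 25 days = March 11, 2012.
Next gap: 29 days. March 11, 2012 + 29 days = April 9, 2012.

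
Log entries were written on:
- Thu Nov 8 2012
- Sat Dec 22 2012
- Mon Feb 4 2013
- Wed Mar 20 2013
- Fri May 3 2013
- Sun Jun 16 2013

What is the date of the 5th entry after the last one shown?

Gaps between consecutive events: 44, 44, 44, 44, 44 days — a constant 44-day interval.
Sun Jun 16 2013 + 44 days = Tue Jul 30 2013.
Tue Jul 30 2013 + 44 days = Thu Sep 12 2013.
Thu Sep 12 2013 + 44 days = Sat Oct 26 2013.
Sat Oct 26 2013 + 44 days = Mon Dec 9 2013.
Mon Dec 9 2013 + 44 days = Wed Jan 22 2014.

Wed Jan 22 2014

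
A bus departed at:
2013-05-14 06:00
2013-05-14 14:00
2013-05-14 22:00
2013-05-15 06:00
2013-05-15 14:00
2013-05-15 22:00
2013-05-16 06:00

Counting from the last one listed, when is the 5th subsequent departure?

2013-05-17 22:00

Spacing: 8, 8, 8, 8, 8, 8 h — constant 8 h.
2013-05-16 06:00 + 8 h = 2013-05-16 14:00.
2013-05-16 14:00 + 8 h = 2013-05-16 22:00.
2013-05-16 22:00 + 8 h = 2013-05-17 06:00.
2013-05-17 06:00 + 8 h = 2013-05-17 14:00.
2013-05-17 14:00 + 8 h = 2013-05-17 22:00.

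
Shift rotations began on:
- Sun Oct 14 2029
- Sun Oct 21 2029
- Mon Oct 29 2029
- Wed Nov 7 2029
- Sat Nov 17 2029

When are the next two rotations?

The spacing grows by 1 each time: 7, 8, 9, 10 days.
Next gap: 11 days. Sat Nov 17 2029 + 11 days = Wed Nov 28 2029.
Next gap: 12 days. Wed Nov 28 2029 + 12 days = Mon Dec 10 2029.

Wed Nov 28 2029, Mon Dec 10 2029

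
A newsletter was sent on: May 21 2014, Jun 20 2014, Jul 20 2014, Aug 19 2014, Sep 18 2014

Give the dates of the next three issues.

The spacing is 30, 30, 30, 30 days — always 30 days.
Sep 18 2014 + 30 days = Oct 18 2014.
Oct 18 2014 + 30 days = Nov 17 2014.
Nov 17 2014 + 30 days = Dec 17 2014.

Oct 18 2014, Nov 17 2014, Dec 17 2014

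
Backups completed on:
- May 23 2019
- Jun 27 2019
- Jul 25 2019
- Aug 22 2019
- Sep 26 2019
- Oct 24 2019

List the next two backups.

Gaps: 35, 28, 28, 35, 28 days — a mix of 28 and 35. Every date is a Thursday.
Each is the 4th Thursday of its month.
November 2019 — 4th Thursday is Nov 28 2019.
December 2019 — 4th Thursday is Dec 26 2019.

Nov 28 2019, Dec 26 2019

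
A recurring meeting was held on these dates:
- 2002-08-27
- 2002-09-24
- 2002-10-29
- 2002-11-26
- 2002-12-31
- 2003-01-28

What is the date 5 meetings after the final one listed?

These are Tuesdays with 28, 35, 28, 35, 28-day gaps.
Each is the final Tuesday of its month — 2002-10-29 is past the 28th, so '4th Tuesday' doesn't fit.
February 2003 ends with Tuesday 2003-02-25.
March 2003 ends with Tuesday 2003-03-25.
April 2003 ends with Tuesday 2003-04-29.
Last Tuesday of May 2003: 2003-05-27.
Last Tuesday of June 2003: 2003-06-24.

2003-06-24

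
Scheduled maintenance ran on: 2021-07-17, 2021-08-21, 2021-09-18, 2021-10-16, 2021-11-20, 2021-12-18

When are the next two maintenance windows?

2022-01-15, 2022-02-19

These are Saturdays at 28- or 35-day spacing (35, 28, 28, 35, 28).
The pattern: 3rd Saturday of the month.
January 2022 — 3rd Saturday is 2022-01-15.
February 2022 — 3rd Saturday is 2022-02-19.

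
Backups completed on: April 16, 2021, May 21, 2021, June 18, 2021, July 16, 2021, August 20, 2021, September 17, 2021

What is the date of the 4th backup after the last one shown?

January 21, 2022

Gaps: 35, 28, 28, 35, 28 days — a mix of 28 and 35. Every date is a Friday.
Each is the 3rd Friday of its month.
3rd Friday of October 2021: October 15, 2021.
November 2021 — 3rd Friday is November 19, 2021.
3rd Friday of December 2021: December 17, 2021.
3rd Friday of January 2022: January 21, 2022.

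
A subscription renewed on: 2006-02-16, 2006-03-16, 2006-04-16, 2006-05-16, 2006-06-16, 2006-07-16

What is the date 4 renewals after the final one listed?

Gaps: 28, 31, 30, 31, 30 days — not constant. Every event is on the 16th of the month.
Pattern: the 16th of each month.
August 2006: 2006-08-16.
September 2006: 2006-09-16.
Next: October 2006 → 2006-10-16.
Next: November 2006 → 2006-11-16.

2006-11-16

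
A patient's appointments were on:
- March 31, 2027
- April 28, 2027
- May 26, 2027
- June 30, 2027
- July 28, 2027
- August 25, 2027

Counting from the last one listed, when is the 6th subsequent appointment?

February 23, 2028

These are Wednesdays with 28, 28, 35, 28, 28-day gaps.
Each is the final Wednesday of its month — March 31, 2027 is past the 28th, so '4th Wednesday' doesn't fit.
September 2027 ends with Wednesday September 29, 2027.
October 2027 ends with Wednesday October 27, 2027.
Last Wednesday of November 2027: November 24, 2027.
Last Wednesday of December 2027: December 29, 2027.
January 2028 ends with Wednesday January 26, 2028.
Last Wednesday of February 2028: February 23, 2028.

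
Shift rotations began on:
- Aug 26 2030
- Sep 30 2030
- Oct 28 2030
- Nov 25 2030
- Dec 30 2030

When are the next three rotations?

These are Mondays with 35, 28, 28, 35-day gaps.
Each is the final Monday of its month — Sep 30 2030 is past the 28th, so '4th Monday' doesn't fit.
January 2031 ends with Monday Jan 27 2031.
February 2031 ends with Monday Feb 24 2031.
Last Monday of March 2031: Mar 31 2031.

Jan 27 2031, Feb 24 2031, Mar 31 2031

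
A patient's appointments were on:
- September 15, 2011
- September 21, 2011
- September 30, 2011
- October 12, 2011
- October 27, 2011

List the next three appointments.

The spacing grows by 3 each time: 6, 9, 12, 15 days.
Next gap: 18 days. October 27, 2011 + 18 days = November 14, 2011.
Next gap: 21 days. November 14, 2011 + 21 days = December 5, 2011.
Next gap: 24 days. December 5, 2011 + 24 days = December 29, 2011.

November 14, 2011; December 5, 2011; December 29, 2011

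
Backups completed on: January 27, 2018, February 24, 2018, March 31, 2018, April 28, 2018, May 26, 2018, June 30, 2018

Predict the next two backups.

July 28, 2018; August 25, 2018

All Saturdays; the gaps (28, 35, 28, 28, 35) vary with month length.
This is the last Saturday of each month.
July 2018 ends with Saturday July 28, 2018.
Last Saturday of August 2018: August 25, 2018.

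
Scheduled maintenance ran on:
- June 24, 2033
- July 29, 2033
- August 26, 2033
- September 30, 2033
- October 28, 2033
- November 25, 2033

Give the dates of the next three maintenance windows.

Every date is a Friday; gaps 35, 28, 35, 28, 28 days.
Each is the last Friday of its month (at least one falls on the 29th or later, ruling out '4th Friday').
December 2033 ends with Friday December 30, 2033.
January 2034 ends with Friday January 27, 2034.
Last Friday of February 2034: February 24, 2034.

December 30, 2033; January 27, 2034; February 24, 2034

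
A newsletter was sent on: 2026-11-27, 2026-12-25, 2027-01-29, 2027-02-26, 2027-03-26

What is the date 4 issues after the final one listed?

2027-07-30

These are Fridays with 28, 35, 28, 28-day gaps.
Each is the final Friday of its month — 2027-01-29 is past the 28th, so '4th Friday' doesn't fit.
April 2027 ends with Friday 2027-04-30.
May 2027 ends with Friday 2027-05-28.
June 2027 ends with Friday 2027-06-25.
July 2027 ends with Friday 2027-07-30.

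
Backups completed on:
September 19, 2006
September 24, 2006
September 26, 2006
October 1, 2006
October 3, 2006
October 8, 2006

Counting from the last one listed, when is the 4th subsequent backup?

October 22, 2006

Every event lands on a Tuesday or Sunday (gaps cycle 5, 2, 5, 2, 5).
So the schedule is: every Tuesday and Sunday.
Next Tuesday: October 10, 2006.
The following Sunday is October 15, 2006.
The following Tuesday is October 17, 2006.
The following Sunday is October 22, 2006.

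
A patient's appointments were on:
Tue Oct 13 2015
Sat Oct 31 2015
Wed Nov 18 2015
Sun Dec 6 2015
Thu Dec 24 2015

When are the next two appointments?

Mon Jan 11 2016, Fri Jan 29 2016

The spacing is 18, 18, 18, 18 days — always 18 days.
Thu Dec 24 2015 + 18 days = Mon Jan 11 2016.
Mon Jan 11 2016 + 18 days = Fri Jan 29 2016.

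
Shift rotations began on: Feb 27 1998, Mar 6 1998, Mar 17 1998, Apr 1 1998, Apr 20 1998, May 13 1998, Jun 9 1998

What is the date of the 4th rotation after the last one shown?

The spacing grows by 4 each time: 7, 11, 15, 19, 23, 27 days.
Next gap: 31 days. Jun 9 1998 + 31 days = Jul 10 1998.
Next gap: 35 days. Jul 10 1998 + 35 days = Aug 14 1998.
Next gap: 39 days. Aug 14 1998 + 39 days = Sep 22 1998.
Next gap: 43 days. Sep 22 1998 + 43 days = Nov 4 1998.

Nov 4 1998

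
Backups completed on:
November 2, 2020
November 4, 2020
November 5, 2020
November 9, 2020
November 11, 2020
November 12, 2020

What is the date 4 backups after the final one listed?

November 23, 2020

Gaps: 2, 1, 4, 2, 1 days — not constant, but cyclic with period 3.
The events fall on every Monday, Wednesday and Thursday.
The following Monday is November 16, 2020.
Next Wednesday: November 18, 2020.
The following Thursday is November 19, 2020.
The following Monday is November 23, 2020.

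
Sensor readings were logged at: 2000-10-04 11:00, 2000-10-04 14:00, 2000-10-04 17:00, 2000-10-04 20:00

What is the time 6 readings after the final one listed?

2000-10-05 14:00

The interval is a steady 3 hours (3, 3, 3).
2000-10-04 20:00 + 3 h = 2000-10-04 23:00.
2000-10-04 23:00 + 3 h = 2000-10-05 02:00.
2000-10-05 02:00 + 3 h = 2000-10-05 05:00.
2000-10-05 05:00 + 3 h = 2000-10-05 08:00.
2000-10-05 08:00 + 3 h = 2000-10-05 11:00.
2000-10-05 11:00 + 3 h = 2000-10-05 14:00.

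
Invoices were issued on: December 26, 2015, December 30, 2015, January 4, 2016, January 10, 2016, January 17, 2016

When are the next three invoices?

Intervals are 4, 5, 6, 7 days — an arithmetic progression with common difference 1.
Next gap: 8 days. January 17, 2016 + 8 days = January 25, 2016.
Next gap: 9 days. January 25, 2016 + 9 days = February 3, 2016.
Next gap: 10 days. February 3, 2016 + 10 days = February 13, 2016.

January 25, 2016; February 3, 2016; February 13, 2016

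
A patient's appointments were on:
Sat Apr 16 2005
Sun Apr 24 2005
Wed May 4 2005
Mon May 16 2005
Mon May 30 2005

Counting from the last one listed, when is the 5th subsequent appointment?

The spacing grows by 2 each time: 8, 10, 12, 14 days.
Next gap: 16 days. Mon May 30 2005 + 16 days = Wed Jun 15 2005.
Next gap: 18 days. Wed Jun 15 2005 + 18 days = Sun Jul 3 2005.
Next gap: 20 days. Sun Jul 3 2005 + 20 days = Sat Jul 23 2005.
Next gap: 22 days. Sat Jul 23 2005 + 22 days = Sun Aug 14 2005.
Next gap: 24 days. Sun Aug 14 2005 + 24 days = Wed Sep 7 2005.

Wed Sep 7 2005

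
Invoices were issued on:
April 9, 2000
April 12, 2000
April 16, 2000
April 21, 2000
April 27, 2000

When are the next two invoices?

May 4, 2000; May 12, 2000

Gaps: 3, 4, 5, 6 days — each gap is 1 larger than the previous one.
Next gap: 7 days. April 27, 2000 + 7 days = May 4, 2000.
Next gap: 8 days. May 4, 2000 + 8 days = May 12, 2000.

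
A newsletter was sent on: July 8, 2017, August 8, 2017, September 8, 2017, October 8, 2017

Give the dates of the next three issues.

Each date is the 8th; the gaps (31, 31, 30) track the month lengths.
The rule is the 8th of each month.
November 2017: November 8, 2017.
December 2017: December 8, 2017.
Next: January 2018 → January 8, 2018.

November 8, 2017; December 8, 2017; January 8, 2018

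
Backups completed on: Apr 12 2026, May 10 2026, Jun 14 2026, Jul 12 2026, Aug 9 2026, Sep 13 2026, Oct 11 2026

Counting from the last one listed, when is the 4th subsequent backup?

All dates are Sundays, 28, 35, 28, 28, 35, 28 days apart.
Specifically, the 2nd Sunday of each month.
November 2026 — 2nd Sunday is Nov 8 2026.
December 2026 — 2nd Sunday is Dec 13 2026.
2nd Sunday of January 2027: Jan 10 2027.
February 2027 — 2nd Sunday is Feb 14 2027.

Feb 14 2027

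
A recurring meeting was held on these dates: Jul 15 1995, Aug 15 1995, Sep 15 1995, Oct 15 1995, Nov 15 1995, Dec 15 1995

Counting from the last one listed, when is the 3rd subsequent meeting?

Gaps: 31, 31, 30, 31, 30 days — not constant. Every event is on the 15th of the month.
Pattern: the 15th of each month.
January 1996: Jan 15 1996.
Next: February 1996 → Feb 15 1996.
Next: March 1996 → Mar 15 1996.

Mar 15 1996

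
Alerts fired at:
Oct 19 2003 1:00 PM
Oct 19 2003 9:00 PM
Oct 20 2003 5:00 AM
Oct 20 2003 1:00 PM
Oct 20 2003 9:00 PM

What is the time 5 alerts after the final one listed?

The interval is a steady 8 hours (8, 8, 8, 8).
Oct 20 2003 9:00 PM + 8 h = Oct 21 2003 5:00 AM.
Oct 21 2003 5:00 AM + 8 h = Oct 21 2003 1:00 PM.
Oct 21 2003 1:00 PM + 8 h = Oct 21 2003 9:00 PM.
Oct 21 2003 9:00 PM + 8 h = Oct 22 2003 5:00 AM.
Oct 22 2003 5:00 AM + 8 h = Oct 22 2003 1:00 PM.

Oct 22 2003 1:00 PM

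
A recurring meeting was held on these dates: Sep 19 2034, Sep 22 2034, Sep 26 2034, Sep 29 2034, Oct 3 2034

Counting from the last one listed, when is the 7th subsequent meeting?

Oct 27 2034

The gap pattern 3, 4, 3, 4 repeats every 2 events.
These are the Tuesdays and Fridays of each week.
The following Friday is Oct 6 2034.
Next Tuesday: Oct 10 2034.
Next Friday: Oct 13 2034.
The following Tuesday is Oct 17 2034.
The following Friday is Oct 20 2034.
The following Tuesday is Oct 24 2034.
The following Friday is Oct 27 2034.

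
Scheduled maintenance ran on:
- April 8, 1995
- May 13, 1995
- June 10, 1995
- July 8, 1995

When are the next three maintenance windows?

August 12, 1995; September 9, 1995; October 14, 1995

All dates are Saturdays, 35, 28, 28 days apart.
Specifically, the 2nd Saturday of each month.
August 1995 — 2nd Saturday is August 12, 1995.
2nd Saturday of September 1995: September 9, 1995.
October 1995 — 2nd Saturday is October 14, 1995.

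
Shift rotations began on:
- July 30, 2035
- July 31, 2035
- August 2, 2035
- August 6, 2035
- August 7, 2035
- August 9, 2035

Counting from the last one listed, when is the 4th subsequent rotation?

The gap pattern 1, 2, 4, 1, 2 repeats every 3 events.
These are the Mondays, Tuesdays and Thursdays of each week.
Next Monday: August 13, 2035.
The following Tuesday is August 14, 2035.
Next Thursday: August 16, 2035.
The following Monday is August 20, 2035.

August 20, 2035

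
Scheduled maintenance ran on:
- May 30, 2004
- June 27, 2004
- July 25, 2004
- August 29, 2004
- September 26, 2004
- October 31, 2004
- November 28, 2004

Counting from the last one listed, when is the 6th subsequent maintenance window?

May 29, 2005

All Sundays; the gaps (28, 28, 35, 28, 35, 28) vary with month length.
This is the last Sunday of each month.
December 2004 ends with Sunday December 26, 2004.
Last Sunday of January 2005: January 30, 2005.
February 2005 ends with Sunday February 27, 2005.
Last Sunday of March 2005: March 27, 2005.
April 2005 ends with Sunday April 24, 2005.
May 2005 ends with Sunday May 29, 2005.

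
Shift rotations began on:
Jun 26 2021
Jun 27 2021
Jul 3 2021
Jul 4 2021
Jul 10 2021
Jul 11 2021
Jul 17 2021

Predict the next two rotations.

Every event lands on a Saturday or Sunday (gaps cycle 1, 6, 1, 6, 1, 6).
So the schedule is: every Saturday and Sunday.
The following Sunday is Jul 18 2021.
The following Saturday is Jul 24 2021.

Jul 18 2021, Jul 24 2021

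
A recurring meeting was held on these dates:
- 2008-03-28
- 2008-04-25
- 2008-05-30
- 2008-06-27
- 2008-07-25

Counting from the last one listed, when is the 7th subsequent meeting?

2009-02-27

All Fridays; the gaps (28, 35, 28, 28) vary with month length.
This is the last Friday of each month.
Last Friday of August 2008: 2008-08-29.
Last Friday of September 2008: 2008-09-26.
Last Friday of October 2008: 2008-10-31.
November 2008 ends with Friday 2008-11-28.
December 2008 ends with Friday 2008-12-26.
January 2009 ends with Friday 2009-01-30.
Last Friday of February 2009: 2009-02-27.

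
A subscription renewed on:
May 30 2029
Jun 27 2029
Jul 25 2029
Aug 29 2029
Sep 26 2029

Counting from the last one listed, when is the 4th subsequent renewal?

Jan 30 2030

All Wednesdays; the gaps (28, 28, 35, 28) vary with month length.
This is the last Wednesday of each month.
October 2029 ends with Wednesday Oct 31 2029.
November 2029 ends with Wednesday Nov 28 2029.
December 2029 ends with Wednesday Dec 26 2029.
January 2030 ends with Wednesday Jan 30 2030.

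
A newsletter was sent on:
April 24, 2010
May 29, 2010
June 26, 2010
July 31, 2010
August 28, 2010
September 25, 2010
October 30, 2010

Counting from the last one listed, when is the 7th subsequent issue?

May 28, 2011

All Saturdays; the gaps (35, 28, 35, 28, 28, 35) vary with month length.
This is the last Saturday of each month.
November 2010 ends with Saturday November 27, 2010.
Last Saturday of December 2010: December 25, 2010.
January 2011 ends with Saturday January 29, 2011.
Last Saturday of February 2011: February 26, 2011.
Last Saturday of March 2011: March 26, 2011.
April 2011 ends with Saturday April 30, 2011.
May 2011 ends with Saturday May 28, 2011.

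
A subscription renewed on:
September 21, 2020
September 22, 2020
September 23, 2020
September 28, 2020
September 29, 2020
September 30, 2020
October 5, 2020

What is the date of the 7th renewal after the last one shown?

The gap pattern 1, 1, 5, 1, 1, 5 repeats every 3 events.
These are the Mondays, Tuesdays and Wednesdays of each week.
Next Tuesday: October 6, 2020.
Next Wednesday: October 7, 2020.
Next Monday: October 12, 2020.
The following Tuesday is October 13, 2020.
Next Wednesday: October 14, 2020.
Next Monday: October 19, 2020.
Next Tuesday: October 20, 2020.

October 20, 2020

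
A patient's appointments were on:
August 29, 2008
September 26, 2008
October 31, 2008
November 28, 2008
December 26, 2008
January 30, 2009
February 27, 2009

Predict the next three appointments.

These are Fridays with 28, 35, 28, 28, 35, 28-day gaps.
Each is the final Friday of its month — August 29, 2008 is past the 28th, so '4th Friday' doesn't fit.
Last Friday of March 2009: March 27, 2009.
April 2009 ends with Friday April 24, 2009.
May 2009 ends with Friday May 29, 2009.

March 27, 2009; April 24, 2009; May 29, 2009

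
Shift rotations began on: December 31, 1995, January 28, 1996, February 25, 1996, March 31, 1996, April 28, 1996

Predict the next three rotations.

May 26, 1996; June 30, 1996; July 28, 1996

Every date is a Sunday; gaps 28, 28, 35, 28 days.
Each is the last Sunday of its month (at least one falls on the 29th or later, ruling out '4th Sunday').
May 1996 ends with Sunday May 26, 1996.
Last Sunday of June 1996: June 30, 1996.
July 1996 ends with Sunday July 28, 1996.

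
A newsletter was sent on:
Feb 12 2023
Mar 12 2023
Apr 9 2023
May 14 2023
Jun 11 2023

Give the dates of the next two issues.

Jul 9 2023, Aug 13 2023

Gaps: 28, 28, 35, 28 days — a mix of 28 and 35. Every date is a Sunday.
Each is the 2nd Sunday of its month.
2nd Sunday of July 2023: Jul 9 2023.
August 2023 — 2nd Sunday is Aug 13 2023.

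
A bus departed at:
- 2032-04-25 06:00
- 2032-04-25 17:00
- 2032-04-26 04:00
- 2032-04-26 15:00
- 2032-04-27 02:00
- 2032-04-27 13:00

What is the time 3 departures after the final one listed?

The interval is a steady 11 hours (11, 11, 11, 11, 11).
2032-04-27 13:00 + 11 h = 2032-04-28 00:00.
2032-04-28 00:00 + 11 h = 2032-04-28 11:00.
2032-04-28 11:00 + 11 h = 2032-04-28 22:00.

2032-04-28 22:00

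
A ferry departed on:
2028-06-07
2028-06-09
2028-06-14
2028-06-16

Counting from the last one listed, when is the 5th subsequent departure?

Gaps: 2, 5, 2 days — not constant, but cyclic with period 2.
The events fall on every Wednesday and Friday.
The following Wednesday is 2028-06-21.
Next Friday: 2028-06-23.
Next Wednesday: 2028-06-28.
The following Friday is 2028-06-30.
Next Wednesday: 2028-07-05.

2028-07-05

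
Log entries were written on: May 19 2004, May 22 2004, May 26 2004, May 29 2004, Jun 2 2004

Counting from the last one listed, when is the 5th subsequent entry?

The gap pattern 3, 4, 3, 4 repeats every 2 events.
These are the Wednesdays and Saturdays of each week.
Next Saturday: Jun 5 2004.
The following Wednesday is Jun 9 2004.
The following Saturday is Jun 12 2004.
The following Wednesday is Jun 16 2004.
Next Saturday: Jun 19 2004.

Jun 19 2004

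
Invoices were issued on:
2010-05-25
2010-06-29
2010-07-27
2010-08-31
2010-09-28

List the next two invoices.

All Tuesdays; the gaps (35, 28, 35, 28) vary with month length.
This is the last Tuesday of each month.
October 2010 ends with Tuesday 2010-10-26.
Last Tuesday of November 2010: 2010-11-30.

2010-10-26, 2010-11-30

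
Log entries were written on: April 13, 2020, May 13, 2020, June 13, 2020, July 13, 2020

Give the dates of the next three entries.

August 13, 2020; September 13, 2020; October 13, 2020

The day-of-month is always 13 (30, 31, 30 days between events).
So this recurs on the 13th of each month.
Next: August 2020 → August 13, 2020.
Next: September 2020 → September 13, 2020.
Next: October 2020 → October 13, 2020.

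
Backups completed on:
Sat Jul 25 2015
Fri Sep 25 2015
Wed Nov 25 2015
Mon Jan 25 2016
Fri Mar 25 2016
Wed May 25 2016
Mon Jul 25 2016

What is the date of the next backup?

Each date is the 25th; the gaps (62, 61, 61, 60, 61, 61) track the month lengths.
The rule is the 25th of every 2 months.
Next: September 2016 → Sun Sep 25 2016.

Sun Sep 25 2016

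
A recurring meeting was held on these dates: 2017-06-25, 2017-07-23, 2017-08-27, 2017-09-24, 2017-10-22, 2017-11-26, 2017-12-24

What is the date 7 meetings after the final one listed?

2018-07-22

Gaps: 28, 35, 28, 28, 35, 28 days — a mix of 28 and 35. Every date is a Sunday.
Each is the 4th Sunday of its month.
4th Sunday of January 2018: 2018-01-28.
February 2018 — 4th Sunday is 2018-02-25.
4th Sunday of March 2018: 2018-03-25.
April 2018 — 4th Sunday is 2018-04-22.
May 2018 — 4th Sunday is 2018-05-27.
June 2018 — 4th Sunday is 2018-06-24.
4th Sunday of July 2018: 2018-07-22.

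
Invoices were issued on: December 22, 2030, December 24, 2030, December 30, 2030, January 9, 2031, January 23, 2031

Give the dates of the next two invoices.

Gaps: 2, 6, 10, 14 days — each gap is 4 larger than the previous one.
Next gap: 18 days. January 23, 2031 + 18 days = February 10, 2031.
Next gap: 22 days. February 10, 2031 + 22 days = March 4, 2031.

February 10, 2031; March 4, 2031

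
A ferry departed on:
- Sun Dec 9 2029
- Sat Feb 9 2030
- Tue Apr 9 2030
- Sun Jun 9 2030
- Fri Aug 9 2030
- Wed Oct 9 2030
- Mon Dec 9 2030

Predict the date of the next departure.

Sun Feb 9 2031

Each date is the 9th; the gaps (62, 59, 61, 61, 61, 61) track the month lengths.
The rule is the 9th of every 2 months.
Next: February 2031 → Sun Feb 9 2031.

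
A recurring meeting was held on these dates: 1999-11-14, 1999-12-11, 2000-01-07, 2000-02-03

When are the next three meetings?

Every event comes 27 days after the last (27, 27, 27).
2000-02-03 + 27 days = 2000-03-01.
2000-03-01 + 27 days = 2000-03-28.
2000-03-28 + 27 days = 2000-04-24.

2000-03-01, 2000-03-28, 2000-04-24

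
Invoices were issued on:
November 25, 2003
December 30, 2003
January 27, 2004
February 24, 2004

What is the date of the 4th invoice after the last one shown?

These are Tuesdays with 35, 28, 28-day gaps.
Each is the final Tuesday of its month — December 30, 2003 is past the 28th, so '4th Tuesday' doesn't fit.
March 2004 ends with Tuesday March 30, 2004.
April 2004 ends with Tuesday April 27, 2004.
May 2004 ends with Tuesday May 25, 2004.
Last Tuesday of June 2004: June 29, 2004.

June 29, 2004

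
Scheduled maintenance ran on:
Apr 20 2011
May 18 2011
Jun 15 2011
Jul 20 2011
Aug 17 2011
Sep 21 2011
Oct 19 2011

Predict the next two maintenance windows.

All dates are Wednesdays, 28, 28, 35, 28, 35, 28 days apart.
Specifically, the 3rd Wednesday of each month.
November 2011 — 3rd Wednesday is Nov 16 2011.
3rd Wednesday of December 2011: Dec 21 2011.

Nov 16 2011, Dec 21 2011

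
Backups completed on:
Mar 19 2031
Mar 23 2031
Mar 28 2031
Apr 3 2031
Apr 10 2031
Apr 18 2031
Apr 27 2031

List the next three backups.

Gaps: 4, 5, 6, 7, 8, 9 days — each gap is 1 larger than the previous one.
Next gap: 10 days. Apr 27 2031 + 10 days = May 7 2031.
Next gap: 11 days. May 7 2031 + 11 days = May 18 2031.
Next gap: 12 days. May 18 2031 + 12 days = May 30 2031.

May 7 2031, May 18 2031, May 30 2031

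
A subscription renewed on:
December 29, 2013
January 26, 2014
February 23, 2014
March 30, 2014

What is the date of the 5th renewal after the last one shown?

These are Sundays with 28, 28, 35-day gaps.
Each is the final Sunday of its month — December 29, 2013 is past the 28th, so '4th Sunday' doesn't fit.
Last Sunday of April 2014: April 27, 2014.
Last Sunday of May 2014: May 25, 2014.
June 2014 ends with Sunday June 29, 2014.
July 2014 ends with Sunday July 27, 2014.
Last Sunday of August 2014: August 31, 2014.

August 31, 2014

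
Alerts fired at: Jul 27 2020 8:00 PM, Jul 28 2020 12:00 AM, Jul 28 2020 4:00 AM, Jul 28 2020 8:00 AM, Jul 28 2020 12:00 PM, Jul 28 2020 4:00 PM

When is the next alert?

Jul 28 2020 8:00 PM

Spacing: 4, 4, 4, 4, 4 h — constant 4 h.
Jul 28 2020 4:00 PM + 4 h = Jul 28 2020 8:00 PM.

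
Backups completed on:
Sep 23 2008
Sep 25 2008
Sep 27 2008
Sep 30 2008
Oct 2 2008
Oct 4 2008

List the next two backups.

Every event lands on a Tuesday or Thursday or Saturday (gaps cycle 2, 2, 3, 2, 2).
So the schedule is: every Tuesday, Thursday and Saturday.
The following Tuesday is Oct 7 2008.
Next Thursday: Oct 9 2008.

Oct 7 2008, Oct 9 2008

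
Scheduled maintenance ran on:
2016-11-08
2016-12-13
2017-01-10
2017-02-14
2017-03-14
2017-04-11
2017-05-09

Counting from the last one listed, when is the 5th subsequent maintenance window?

All dates are Tuesdays, 35, 28, 35, 28, 28, 28 days apart.
Specifically, the 2nd Tuesday of each month.
June 2017 — 2nd Tuesday is 2017-06-13.
2nd Tuesday of July 2017: 2017-07-11.
2nd Tuesday of August 2017: 2017-08-08.
September 2017 — 2nd Tuesday is 2017-09-12.
October 2017 — 2nd Tuesday is 2017-10-10.

2017-10-10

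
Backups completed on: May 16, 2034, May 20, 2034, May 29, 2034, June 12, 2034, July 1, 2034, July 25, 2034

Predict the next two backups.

August 23, 2034; September 26, 2034

Gaps: 4, 9, 14, 19, 24 days — each gap is 5 larger than the previous one.
Next gap: 29 days. July 25, 2034 + 29 days = August 23, 2034.
Next gap: 34 days. August 23, 2034 + 34 days = September 26, 2034.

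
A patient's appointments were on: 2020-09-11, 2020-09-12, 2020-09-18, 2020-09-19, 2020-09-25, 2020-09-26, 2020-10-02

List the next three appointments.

The gap pattern 1, 6, 1, 6, 1, 6 repeats every 2 events.
These are the Fridays and Saturdays of each week.
The following Saturday is 2020-10-03.
Next Friday: 2020-10-09.
The following Saturday is 2020-10-10.

2020-10-03, 2020-10-09, 2020-10-10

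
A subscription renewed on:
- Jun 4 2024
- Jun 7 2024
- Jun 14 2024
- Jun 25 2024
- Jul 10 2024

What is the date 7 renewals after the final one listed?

Gaps: 3, 7, 11, 15 days — each gap is 4 larger than the previous one.
Next gap: 19 days. Jul 10 2024 + 19 days = Jul 29 2024.
Next gap: 23 days. Jul 29 2024 + 23 days = Aug 21 2024.
Next gap: 27 days. Aug 21 2024 + 27 days = Sep 17 2024.
Next gap: 31 days. Sep 17 2024 + 31 days = Oct 18 2024.
Next gap: 35 days. Oct 18 2024 + 35 days = Nov 22 2024.
Next gap: 39 days. Nov 22 2024 + 39 days = Dec 31 2024.
Next gap: 43 days. Dec 31 2024 + 43 days = Feb 12 2025.

Feb 12 2025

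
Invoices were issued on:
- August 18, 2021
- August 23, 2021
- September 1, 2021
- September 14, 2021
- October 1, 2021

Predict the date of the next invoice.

October 22, 2021

Intervals are 5, 9, 13, 17 days — an arithmetic progression with common difference 4.
Next gap: 21 days. October 1, 2021 + 21 days = October 22, 2021.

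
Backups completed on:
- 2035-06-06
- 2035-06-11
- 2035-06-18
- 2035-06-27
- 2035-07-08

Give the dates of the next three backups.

Gaps: 5, 7, 9, 11 days — each gap is 2 larger than the previous one.
Next gap: 13 days. 2035-07-08 + 13 days = 2035-07-21.
Next gap: 15 days. 2035-07-21 + 15 days = 2035-08-05.
Next gap: 17 days. 2035-08-05 + 17 days = 2035-08-22.

2035-07-21, 2035-08-05, 2035-08-22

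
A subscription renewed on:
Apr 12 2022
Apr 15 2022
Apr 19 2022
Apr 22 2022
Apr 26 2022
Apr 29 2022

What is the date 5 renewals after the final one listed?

Gaps: 3, 4, 3, 4, 3 days — not constant, but cyclic with period 2.
The events fall on every Tuesday and Friday.
The following Tuesday is May 3 2022.
The following Friday is May 6 2022.
The following Tuesday is May 10 2022.
The following Friday is May 13 2022.
The following Tuesday is May 17 2022.

May 17 2022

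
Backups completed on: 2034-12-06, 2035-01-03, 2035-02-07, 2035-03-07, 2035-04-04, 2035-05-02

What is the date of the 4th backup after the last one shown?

These are Wednesdays at 28- or 35-day spacing (28, 35, 28, 28, 28).
The pattern: 1st Wednesday of the month.
June 2035 — 1st Wednesday is 2035-06-06.
1st Wednesday of July 2035: 2035-07-04.
1st Wednesday of August 2035: 2035-08-01.
1st Wednesday of September 2035: 2035-09-05.

2035-09-05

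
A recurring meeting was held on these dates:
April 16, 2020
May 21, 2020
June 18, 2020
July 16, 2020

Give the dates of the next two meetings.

Gaps: 35, 28, 28 days — a mix of 28 and 35. Every date is a Thursday.
Each is the 3rd Thursday of its month.
3rd Thursday of August 2020: August 20, 2020.
3rd Thursday of September 2020: September 17, 2020.

August 20, 2020; September 17, 2020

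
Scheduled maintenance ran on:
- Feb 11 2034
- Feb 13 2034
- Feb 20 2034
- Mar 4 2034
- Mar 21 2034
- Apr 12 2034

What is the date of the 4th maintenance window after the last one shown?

Intervals are 2, 7, 12, 17, 22 days — an arithmetic progression with common difference 5.
Next gap: 27 days. Apr 12 2034 + 27 days = May 9 2034.
Next gap: 32 days. May 9 2034 + 32 days = Jun 10 2034.
Next gap: 37 days. Jun 10 2034 + 37 days = Jul 17 2034.
Next gap: 42 days. Jul 17 2034 + 42 days = Aug 28 2034.

Aug 28 2034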